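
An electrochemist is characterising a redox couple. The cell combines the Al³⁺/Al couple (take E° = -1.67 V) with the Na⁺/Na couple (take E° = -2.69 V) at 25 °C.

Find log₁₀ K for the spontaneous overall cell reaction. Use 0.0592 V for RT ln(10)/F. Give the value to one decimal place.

51.7

Cathode: Al³⁺/Al; anode: Na⁺/Na. E°cell = +1.02 V, n = 3.
log K = nE°cell / 0.0592 = (3)(+1.02) / 0.0592 = 51.7.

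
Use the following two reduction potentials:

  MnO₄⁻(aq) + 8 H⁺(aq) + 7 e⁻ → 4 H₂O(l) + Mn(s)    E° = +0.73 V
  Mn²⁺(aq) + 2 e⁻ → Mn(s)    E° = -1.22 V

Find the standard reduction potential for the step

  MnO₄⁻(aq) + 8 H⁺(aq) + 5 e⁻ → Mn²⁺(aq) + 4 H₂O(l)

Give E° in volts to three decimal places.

Sequential free energies add, so n₃E°₃ = n₁E°₁ + n₂E°₂.
With n₃ = 7, and the known step contributing 2×(-1.22) V, the unknown satisfies 5·E° = 7×(+0.73) − 2×(-1.22) = +7.550.
E° = +7.550 / 5 = +1.510 V.

+1.510 V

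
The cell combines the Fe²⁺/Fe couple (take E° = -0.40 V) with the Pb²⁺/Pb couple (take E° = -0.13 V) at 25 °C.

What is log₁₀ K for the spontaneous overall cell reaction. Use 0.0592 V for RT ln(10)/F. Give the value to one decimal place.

9.1

Cathode: Pb²⁺/Pb; anode: Fe²⁺/Fe. E°cell = +0.27 V, n = 2.
log K = nE°cell / 0.0592 = (2)(+0.27) / 0.0592 = 9.1.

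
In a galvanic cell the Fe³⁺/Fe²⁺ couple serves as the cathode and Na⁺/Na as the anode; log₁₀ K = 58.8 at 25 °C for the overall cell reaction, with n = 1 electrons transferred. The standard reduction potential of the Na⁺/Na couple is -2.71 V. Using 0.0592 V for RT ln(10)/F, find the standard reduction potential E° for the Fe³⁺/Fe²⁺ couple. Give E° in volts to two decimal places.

+0.77 V

E°cell = (0.0592/n)·log K = (0.0592/1)(58.8) = +3.481 V.
Since Fe³⁺/Fe²⁺ is the cathode and Na⁺/Na the anode, E°cell = E°(Fe³⁺/Fe²⁺) − E°(Na⁺/Na).
So E°(Fe³⁺/Fe²⁺) = E°cell + E°(Na⁺/Na) = +3.481 + (-2.71) = +0.77 V.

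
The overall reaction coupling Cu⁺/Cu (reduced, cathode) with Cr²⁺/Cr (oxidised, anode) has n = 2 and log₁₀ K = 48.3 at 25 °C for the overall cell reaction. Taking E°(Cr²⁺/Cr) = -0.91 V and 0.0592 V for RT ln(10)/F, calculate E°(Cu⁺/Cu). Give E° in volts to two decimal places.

+0.52 V

E°cell = (0.0592/n)·log K = (0.0592/2)(48.3) = +1.430 V.
Since Cu⁺/Cu is the cathode and Cr²⁺/Cr the anode, E°cell = E°(Cu⁺/Cu) − E°(Cr²⁺/Cr).
So E°(Cu⁺/Cu) = E°cell + E°(Cr²⁺/Cr) = +1.430 + (-0.91) = +0.52 V.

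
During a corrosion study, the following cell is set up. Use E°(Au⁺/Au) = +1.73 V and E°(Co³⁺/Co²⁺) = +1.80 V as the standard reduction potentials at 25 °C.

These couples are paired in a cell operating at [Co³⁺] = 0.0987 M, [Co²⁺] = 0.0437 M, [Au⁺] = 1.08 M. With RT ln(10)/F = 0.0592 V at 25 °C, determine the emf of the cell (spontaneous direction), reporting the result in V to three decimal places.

Co³⁺/Co²⁺ is the cathode (higher E°), Au⁺/Au the anode: E°cell = +1.80 − (+1.73) = +0.07 V, n = 1.
Overall: Co³⁺(aq) + Au(s) → Co²⁺(aq) + Au⁺(aq)
Q = [Co²⁺]·[Au⁺] / ([Co³⁺]); log Q = -0.320.
E = E° − (0.0592/n) log Q = +0.07 − (0.0592/1)(-0.320) = +0.089 V.

+0.089 V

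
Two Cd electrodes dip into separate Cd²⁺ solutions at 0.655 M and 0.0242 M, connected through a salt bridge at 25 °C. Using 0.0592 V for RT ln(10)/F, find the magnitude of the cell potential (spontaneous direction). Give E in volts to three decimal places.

For a concentration cell E°cell = 0. The 0.655 M side is the cathode (reduction is favoured where [Cd²⁺] is higher).
With n = 2, E = −(0.0592/2) log([Cd²⁺]ₐₙ/[Cd²⁺]꜀ₐₜ) = −(0.0592/2) log(0.0242/0.655) = −(0.0592/2)(-1.432) = +0.042 V.

+0.042 V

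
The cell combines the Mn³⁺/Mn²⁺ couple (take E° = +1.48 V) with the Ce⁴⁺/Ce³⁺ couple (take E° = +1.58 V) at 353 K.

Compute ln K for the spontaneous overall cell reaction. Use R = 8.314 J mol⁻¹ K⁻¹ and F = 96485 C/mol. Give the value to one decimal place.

Cathode: Ce⁴⁺/Ce³⁺; anode: Mn³⁺/Mn²⁺. E°cell = (+1.58) − (+1.48) = +0.10 V, with n = 1.
ΔG° = −nFE° = −RT ln K, so ln K = nFE°/(RT) = (1)(96485)(+0.10) / ((8.314)(353)) = 3.288.

3.3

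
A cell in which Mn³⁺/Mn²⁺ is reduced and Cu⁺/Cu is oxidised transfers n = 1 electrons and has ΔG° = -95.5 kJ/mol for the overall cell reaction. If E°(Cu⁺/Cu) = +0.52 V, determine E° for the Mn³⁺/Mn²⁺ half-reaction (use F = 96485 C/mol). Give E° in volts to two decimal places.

+1.51 V

E°cell = −ΔG°/(nF) = −(-95.5×10³)/((1)(96485)) = +0.990 V.
Since Mn³⁺/Mn²⁺ is the cathode and Cu⁺/Cu the anode, E°cell = E°(Mn³⁺/Mn²⁺) − E°(Cu⁺/Cu).
So E°(Mn³⁺/Mn²⁺) = E°cell + E°(Cu⁺/Cu) = +0.990 + (+0.52) = +1.51 V.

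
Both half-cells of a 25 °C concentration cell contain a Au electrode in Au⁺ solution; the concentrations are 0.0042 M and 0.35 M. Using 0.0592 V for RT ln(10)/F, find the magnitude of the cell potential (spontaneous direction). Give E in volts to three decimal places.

For a concentration cell E°cell = 0. The 0.35 M side is the cathode (reduction is favoured where [Au⁺] is higher).
With n = 1, E = −(0.0592/1) log([Au⁺]ₐₙ/[Au⁺]꜀ₐₜ) = −(0.0592/1) log(0.0042/0.35) = −(0.0592/1)(-1.921) = +0.114 V.

+0.114 V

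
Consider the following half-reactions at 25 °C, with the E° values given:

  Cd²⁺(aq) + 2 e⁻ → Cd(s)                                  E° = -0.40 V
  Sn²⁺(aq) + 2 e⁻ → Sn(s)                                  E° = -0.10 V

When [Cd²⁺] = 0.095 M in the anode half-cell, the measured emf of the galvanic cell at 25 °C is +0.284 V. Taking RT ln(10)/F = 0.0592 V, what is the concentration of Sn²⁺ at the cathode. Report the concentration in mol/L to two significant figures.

Sn²⁺/Sn is the cathode, Cd²⁺/Cd the anode: E°cell = +0.30 V, n = 2.
Overall reaction: Sn²⁺(aq) + Cd(s) → Sn(s) + Cd²⁺(aq); Q = [Cd²⁺]^1/[Sn²⁺]^1.
From E = E° − (0.0592/n) log Q: log Q = (E° − E)·n/0.0592 = (+0.30 − (+0.284))·2/0.0592 = 0.5405.
So 1·log[Sn²⁺] = 1·log(0.095) − log Q = -1.0223 − (0.5405) = -1.5628; [Sn²⁺] = 10^(-1.5628) ≈ 0.027 M.

0.027 M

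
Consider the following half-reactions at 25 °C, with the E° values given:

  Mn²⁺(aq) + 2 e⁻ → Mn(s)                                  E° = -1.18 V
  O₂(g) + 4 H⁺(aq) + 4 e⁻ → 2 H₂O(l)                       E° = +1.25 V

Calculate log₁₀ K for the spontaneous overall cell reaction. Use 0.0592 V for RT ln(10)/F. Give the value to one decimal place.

164.2

Cathode: O₂/H₂O; anode: Mn²⁺/Mn. E°cell = +2.43 V, n = 4.
log K = nE°cell / 0.0592 = (4)(+2.43) / 0.0592 = 164.2.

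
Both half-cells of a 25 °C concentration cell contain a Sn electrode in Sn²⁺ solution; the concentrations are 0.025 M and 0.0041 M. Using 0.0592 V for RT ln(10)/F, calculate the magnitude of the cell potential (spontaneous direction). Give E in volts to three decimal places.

For a concentration cell E°cell = 0. The 0.025 M side is the cathode (reduction is favoured where [Sn²⁺] is higher).
With n = 2, E = −(0.0592/2) log([Sn²⁺]ₐₙ/[Sn²⁺]꜀ₐₜ) = −(0.0592/2) log(0.0041/0.025) = −(0.0592/2)(-0.785) = +0.023 V.

+0.023 V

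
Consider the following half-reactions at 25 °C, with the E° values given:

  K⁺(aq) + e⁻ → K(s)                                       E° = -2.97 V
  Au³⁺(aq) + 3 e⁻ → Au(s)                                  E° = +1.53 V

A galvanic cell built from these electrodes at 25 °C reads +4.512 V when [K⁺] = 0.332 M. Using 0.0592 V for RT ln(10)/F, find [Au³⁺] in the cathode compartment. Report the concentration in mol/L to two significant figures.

Au³⁺/Au is the cathode, K⁺/K the anode: E°cell = +4.50 V, n = 3.
Overall reaction: Au³⁺(aq) + 3 K(s) → Au(s) + 3 K⁺(aq); Q = [K⁺]^3/[Au³⁺]^1.
From E = E° − (0.0592/n) log Q: log Q = (E° − E)·n/0.0592 = (+4.50 − (+4.512))·3/0.0592 = -0.6081.
So 1·log[Au³⁺] = 3·log(0.332) − log Q = -1.4366 − (-0.6081) = -0.8285; [Au³⁺] = 10^(-0.8285) ≈ 0.15 M.

0.15 M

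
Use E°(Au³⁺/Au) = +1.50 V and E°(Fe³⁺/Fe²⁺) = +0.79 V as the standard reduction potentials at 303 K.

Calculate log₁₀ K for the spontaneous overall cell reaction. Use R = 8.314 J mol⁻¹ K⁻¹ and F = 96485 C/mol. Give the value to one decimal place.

35.4

Cathode: Au³⁺/Au; anode: Fe³⁺/Fe²⁺. E°cell = (+1.50) − (+0.79) = +0.71 V, with n = 3.
ΔG° = −nFE° = −RT ln K, so ln K = nFE°/(RT) = (3)(96485)(+0.71) / ((8.314)(303)) = 81.581.
log₁₀ K = 81.581 / ln 10 = 35.4.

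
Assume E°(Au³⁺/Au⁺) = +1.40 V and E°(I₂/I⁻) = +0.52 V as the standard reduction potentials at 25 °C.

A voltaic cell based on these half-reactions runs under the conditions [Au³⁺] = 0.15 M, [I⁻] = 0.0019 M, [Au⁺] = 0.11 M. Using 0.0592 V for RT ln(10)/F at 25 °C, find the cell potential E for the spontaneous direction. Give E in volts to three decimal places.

+0.723 V

Au³⁺/Au⁺ is the cathode (higher E°), I₂/I⁻ the anode: E°cell = +1.40 − (+0.52) = +0.88 V, n = 2.
Overall: Au³⁺(aq) + 2 I⁻(aq) → Au⁺(aq) + I₂(s)
Q = [Au⁺] / ([Au³⁺]·[I⁻]^2); log Q = 5.308.
E = E° − (0.0592/n) log Q = +0.88 − (0.0592/2)(5.308) = +0.723 V.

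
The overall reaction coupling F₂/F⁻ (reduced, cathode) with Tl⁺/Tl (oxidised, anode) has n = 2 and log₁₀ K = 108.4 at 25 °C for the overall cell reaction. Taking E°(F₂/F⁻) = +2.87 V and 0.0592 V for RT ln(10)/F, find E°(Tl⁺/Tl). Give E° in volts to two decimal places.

-0.34 V

E°cell = (0.0592/n)·log K = (0.0592/2)(108.4) = +3.209 V.
Since F₂/F⁻ is the cathode and Tl⁺/Tl the anode, E°cell = E°(F₂/F⁻) − E°(Tl⁺/Tl).
So E°(Tl⁺/Tl) = E°(F₂/F⁻) − E°cell = (+2.87) − (+3.209) = -0.34 V.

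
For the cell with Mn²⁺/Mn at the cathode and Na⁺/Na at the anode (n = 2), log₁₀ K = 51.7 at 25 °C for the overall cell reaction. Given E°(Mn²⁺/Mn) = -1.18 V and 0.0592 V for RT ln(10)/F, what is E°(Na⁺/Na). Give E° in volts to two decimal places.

-2.71 V

E°cell = (0.0592/n)·log K = (0.0592/2)(51.7) = +1.530 V.
Since Mn²⁺/Mn is the cathode and Na⁺/Na the anode, E°cell = E°(Mn²⁺/Mn) − E°(Na⁺/Na).
So E°(Na⁺/Na) = E°(Mn²⁺/Mn) − E°cell = (-1.18) − (+1.530) = -2.71 V.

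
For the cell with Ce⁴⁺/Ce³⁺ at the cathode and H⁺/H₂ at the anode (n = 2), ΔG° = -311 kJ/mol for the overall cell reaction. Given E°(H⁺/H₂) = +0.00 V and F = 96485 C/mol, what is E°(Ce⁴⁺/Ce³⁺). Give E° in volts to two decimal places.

+1.61 V

E°cell = −ΔG°/(nF) = −(-311×10³)/((2)(96485)) = +1.612 V.
Since Ce⁴⁺/Ce³⁺ is the cathode and H⁺/H₂ the anode, E°cell = E°(Ce⁴⁺/Ce³⁺) − E°(H⁺/H₂).
So E°(Ce⁴⁺/Ce³⁺) = E°cell + E°(H⁺/H₂) = +1.612 + (+0.00) = +1.61 V.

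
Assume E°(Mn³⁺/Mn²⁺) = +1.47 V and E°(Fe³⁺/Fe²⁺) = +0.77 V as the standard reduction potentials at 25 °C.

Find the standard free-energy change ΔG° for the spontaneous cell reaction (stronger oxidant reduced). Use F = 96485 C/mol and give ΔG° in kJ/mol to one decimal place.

-67.5 kJ/mol

Mn³⁺/Mn²⁺ (E° = +1.47 V) is the cathode; Fe³⁺/Fe²⁺ (E° = +0.77 V) is the anode, so E°cell = +0.70 V.
Balancing electrons gives n = 1 (lcm of 1 and 1).
ΔG° = −nFE° = −(1)(96485)(+0.70) = -67,540 J = -67.5 kJ/mol.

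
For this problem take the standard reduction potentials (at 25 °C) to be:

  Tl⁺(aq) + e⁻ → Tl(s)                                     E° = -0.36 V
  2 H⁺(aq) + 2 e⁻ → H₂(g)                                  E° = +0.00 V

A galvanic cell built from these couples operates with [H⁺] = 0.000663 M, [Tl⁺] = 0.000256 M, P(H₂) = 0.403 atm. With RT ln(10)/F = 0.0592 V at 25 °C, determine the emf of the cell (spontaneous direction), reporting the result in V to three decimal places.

H⁺/H₂ is the cathode (higher E°), Tl⁺/Tl the anode: E°cell = +0.00 − (-0.36) = +0.36 V, n = 2.
Overall: 2 H⁺(aq) + 2 Tl(s) → H₂(g) + 2 Tl⁺(aq)
Q = P(H₂)·[Tl⁺]^2 / ([H⁺]^2); log Q = -1.221.
E = E° − (0.0592/n) log Q = +0.36 − (0.0592/2)(-1.221) = +0.396 V.

+0.396 V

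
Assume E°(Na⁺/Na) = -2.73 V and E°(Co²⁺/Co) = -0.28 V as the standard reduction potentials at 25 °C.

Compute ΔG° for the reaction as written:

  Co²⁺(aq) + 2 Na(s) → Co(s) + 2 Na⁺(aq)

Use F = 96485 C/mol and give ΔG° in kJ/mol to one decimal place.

-472.8 kJ/mol

As written, Co²⁺/Co is reduced (cathode) and Na⁺/Na is oxidised (anode), so E°cell = (-0.28) − (-2.73) = +2.45 V.
Balancing electrons gives n = 2.
ΔG° = −nFE° = −(2)(96485)(+2.45) = -472,777 J = -472.8 kJ/mol.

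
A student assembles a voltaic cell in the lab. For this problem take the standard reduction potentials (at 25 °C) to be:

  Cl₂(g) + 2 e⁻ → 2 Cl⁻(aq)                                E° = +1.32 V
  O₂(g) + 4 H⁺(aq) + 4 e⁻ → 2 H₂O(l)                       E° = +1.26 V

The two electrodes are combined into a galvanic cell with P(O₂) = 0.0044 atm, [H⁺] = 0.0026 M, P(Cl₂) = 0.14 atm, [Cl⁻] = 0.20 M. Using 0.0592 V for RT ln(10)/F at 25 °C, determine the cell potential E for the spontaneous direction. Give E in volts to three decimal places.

Cl₂/Cl⁻ is the cathode (higher E°), O₂/H₂O the anode: E°cell = +1.32 − (+1.26) = +0.06 V, n = 4.
Overall: 2 Cl₂(g) + 2 H₂O(l) → 4 Cl⁻(aq) + O₂(g) + 4 H⁺(aq)
Q = [Cl⁻]^4·P(O₂)·[H⁺]^4 / (P(Cl₂)^2); log Q = -13.785.
E = E° − (0.0592/n) log Q = +0.06 − (0.0592/4)(-13.785) = +0.264 V.

+0.264 V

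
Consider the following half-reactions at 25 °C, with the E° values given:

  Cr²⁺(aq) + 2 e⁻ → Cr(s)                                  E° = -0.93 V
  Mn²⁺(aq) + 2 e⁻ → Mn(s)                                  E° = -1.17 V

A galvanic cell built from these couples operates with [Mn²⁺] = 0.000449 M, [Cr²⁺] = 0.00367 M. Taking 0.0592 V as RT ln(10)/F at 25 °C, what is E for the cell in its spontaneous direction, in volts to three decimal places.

+0.267 V

Cr²⁺/Cr is the cathode (higher E°), Mn²⁺/Mn the anode: E°cell = -0.93 − (-1.17) = +0.24 V, n = 2.
Overall: Cr²⁺(aq) + Mn(s) → Cr(s) + Mn²⁺(aq)
Q = [Mn²⁺] / ([Cr²⁺]); log Q = -0.912.
E = E° − (0.0592/n) log Q = +0.24 − (0.0592/2)(-0.912) = +0.267 V.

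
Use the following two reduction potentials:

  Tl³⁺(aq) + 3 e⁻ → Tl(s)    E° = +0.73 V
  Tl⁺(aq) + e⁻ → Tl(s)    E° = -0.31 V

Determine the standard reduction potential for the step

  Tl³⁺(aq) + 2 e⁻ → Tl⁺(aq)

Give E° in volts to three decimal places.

Sequential free energies add, so n₃E°₃ = n₁E°₁ + n₂E°₂.
With n₃ = 3, and the known step contributing 1×(-0.31) V, the unknown satisfies 2·E° = 3×(+0.73) − 1×(-0.31) = +2.500.
E° = +2.500 / 2 = +1.250 V.

+1.250 V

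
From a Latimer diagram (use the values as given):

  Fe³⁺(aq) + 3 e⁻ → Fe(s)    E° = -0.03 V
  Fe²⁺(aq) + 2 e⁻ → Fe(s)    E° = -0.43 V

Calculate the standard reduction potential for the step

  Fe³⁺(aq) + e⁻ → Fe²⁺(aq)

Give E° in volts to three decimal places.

Sequential free energies add, so n₃E°₃ = n₁E°₁ + n₂E°₂.
With n₃ = 3, and the known step contributing 2×(-0.43) V, the unknown satisfies 1·E° = 3×(-0.03) − 2×(-0.43) = +0.770.
E° = +0.770 / 1 = +0.770 V.

+0.770 V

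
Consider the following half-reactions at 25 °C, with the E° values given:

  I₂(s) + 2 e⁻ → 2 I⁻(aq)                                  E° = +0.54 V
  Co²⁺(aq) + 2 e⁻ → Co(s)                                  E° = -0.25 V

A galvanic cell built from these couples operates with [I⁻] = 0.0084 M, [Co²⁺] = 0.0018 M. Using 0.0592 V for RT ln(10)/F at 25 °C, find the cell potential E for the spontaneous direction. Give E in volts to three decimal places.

I₂/I⁻ is the cathode (higher E°), Co²⁺/Co the anode: E°cell = +0.54 − (-0.25) = +0.79 V, n = 2.
Overall: I₂(s) + Co(s) → 2 I⁻(aq) + Co²⁺(aq)
Q = [I⁻]^2·[Co²⁺]; log Q = -6.896.
E = E° − (0.0592/n) log Q = +0.79 − (0.0592/2)(-6.896) = +0.994 V.

+0.994 V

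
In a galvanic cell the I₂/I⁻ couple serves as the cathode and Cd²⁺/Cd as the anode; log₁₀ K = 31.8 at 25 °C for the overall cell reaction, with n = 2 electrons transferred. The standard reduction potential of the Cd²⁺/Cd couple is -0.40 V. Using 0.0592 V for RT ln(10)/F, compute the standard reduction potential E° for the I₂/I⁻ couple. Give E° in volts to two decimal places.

+0.54 V

E°cell = (0.0592/n)·log K = (0.0592/2)(31.8) = +0.941 V.
Since I₂/I⁻ is the cathode and Cd²⁺/Cd the anode, E°cell = E°(I₂/I⁻) − E°(Cd²⁺/Cd).
So E°(I₂/I⁻) = E°cell + E°(Cd²⁺/Cd) = +0.941 + (-0.40) = +0.54 V.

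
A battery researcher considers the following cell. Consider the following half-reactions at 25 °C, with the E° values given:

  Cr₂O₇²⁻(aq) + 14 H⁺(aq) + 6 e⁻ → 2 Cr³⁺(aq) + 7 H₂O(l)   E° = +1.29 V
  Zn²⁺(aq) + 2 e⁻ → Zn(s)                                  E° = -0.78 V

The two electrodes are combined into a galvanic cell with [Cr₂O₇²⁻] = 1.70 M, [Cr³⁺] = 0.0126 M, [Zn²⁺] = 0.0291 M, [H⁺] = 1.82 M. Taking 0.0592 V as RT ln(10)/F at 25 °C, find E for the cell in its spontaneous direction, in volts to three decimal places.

+2.191 V

Cr₂O₇²⁻/Cr³⁺ is the cathode (higher E°), Zn²⁺/Zn the anode: E°cell = +1.29 − (-0.78) = +2.07 V, n = 6.
Overall: Cr₂O₇²⁻(aq) + 14 H⁺(aq) + 3 Zn(s) → 2 Cr³⁺(aq) + 7 H₂O(l) + 3 Zn²⁺(aq)
Q = [Cr³⁺]^2·[Zn²⁺]^3 / ([Cr₂O₇²⁻]·[H⁺]^14); log Q = -12.279.
E = E° − (0.0592/n) log Q = +2.07 − (0.0592/6)(-12.279) = +2.191 V.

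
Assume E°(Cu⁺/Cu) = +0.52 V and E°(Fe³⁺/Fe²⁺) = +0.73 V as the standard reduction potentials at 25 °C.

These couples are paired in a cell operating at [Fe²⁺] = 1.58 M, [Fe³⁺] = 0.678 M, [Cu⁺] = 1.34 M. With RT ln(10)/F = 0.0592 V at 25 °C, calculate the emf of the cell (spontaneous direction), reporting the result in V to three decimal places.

+0.181 V

Fe³⁺/Fe²⁺ is the cathode (higher E°), Cu⁺/Cu the anode: E°cell = +0.73 − (+0.52) = +0.21 V, n = 1.
Overall: Fe³⁺(aq) + Cu(s) → Fe²⁺(aq) + Cu⁺(aq)
Q = [Fe²⁺]·[Cu⁺] / ([Fe³⁺]); log Q = 0.495.
E = E° − (0.0592/n) log Q = +0.21 − (0.0592/1)(0.495) = +0.181 V.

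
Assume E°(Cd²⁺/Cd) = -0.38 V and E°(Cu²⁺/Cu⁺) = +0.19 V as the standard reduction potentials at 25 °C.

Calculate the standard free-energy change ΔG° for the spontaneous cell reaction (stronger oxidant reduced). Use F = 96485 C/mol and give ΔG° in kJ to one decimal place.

Cu²⁺/Cu⁺ (E° = +0.19 V) is the cathode; Cd²⁺/Cd (E° = -0.38 V) is the anode, so E°cell = +0.57 V.
Balancing electrons gives n = 2 (lcm of 1 and 2).
ΔG° = −nFE° = −(2)(96485)(+0.57) = -109,993 J = -110.0 kJ.

-110.0 kJ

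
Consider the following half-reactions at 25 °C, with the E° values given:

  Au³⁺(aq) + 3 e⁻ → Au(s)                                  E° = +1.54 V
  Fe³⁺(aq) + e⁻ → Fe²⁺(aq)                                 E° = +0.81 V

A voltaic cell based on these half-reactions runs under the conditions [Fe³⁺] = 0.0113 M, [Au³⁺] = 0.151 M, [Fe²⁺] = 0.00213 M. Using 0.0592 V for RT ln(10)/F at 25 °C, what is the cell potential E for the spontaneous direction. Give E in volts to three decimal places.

Au³⁺/Au is the cathode (higher E°), Fe³⁺/Fe²⁺ the anode: E°cell = +1.54 − (+0.81) = +0.73 V, n = 3.
Overall: Au³⁺(aq) + 3 Fe²⁺(aq) → Au(s) + 3 Fe³⁺(aq)
Q = [Fe³⁺]^3 / ([Au³⁺]·[Fe²⁺]^3); log Q = 2.995.
E = E° − (0.0592/n) log Q = +0.73 − (0.0592/3)(2.995) = +0.671 V.

+0.671 V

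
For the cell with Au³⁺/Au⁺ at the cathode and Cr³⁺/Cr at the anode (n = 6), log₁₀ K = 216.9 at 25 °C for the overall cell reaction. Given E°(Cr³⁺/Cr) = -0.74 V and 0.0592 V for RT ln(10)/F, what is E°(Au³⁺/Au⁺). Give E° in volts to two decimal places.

+1.40 V

E°cell = (0.0592/n)·log K = (0.0592/6)(216.9) = +2.140 V.
Since Au³⁺/Au⁺ is the cathode and Cr³⁺/Cr the anode, E°cell = E°(Au³⁺/Au⁺) − E°(Cr³⁺/Cr).
So E°(Au³⁺/Au⁺) = E°cell + E°(Cr³⁺/Cr) = +2.140 + (-0.74) = +1.40 V.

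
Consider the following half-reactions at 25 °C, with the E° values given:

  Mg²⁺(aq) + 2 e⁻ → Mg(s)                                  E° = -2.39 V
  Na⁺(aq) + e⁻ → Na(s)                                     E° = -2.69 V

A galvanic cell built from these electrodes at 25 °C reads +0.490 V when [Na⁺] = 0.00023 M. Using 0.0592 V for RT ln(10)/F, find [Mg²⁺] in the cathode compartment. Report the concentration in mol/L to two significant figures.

0.14 M

Mg²⁺/Mg is the cathode, Na⁺/Na the anode: E°cell = +0.30 V, n = 2.
Overall reaction: Mg²⁺(aq) + 2 Na(s) → Mg(s) + 2 Na⁺(aq); Q = [Na⁺]^2/[Mg²⁺]^1.
From E = E° − (0.0592/n) log Q: log Q = (E° − E)·n/0.0592 = (+0.30 − (+0.490))·2/0.0592 = -6.4189.
So 1·log[Mg²⁺] = 2·log(0.00023) − log Q = -7.2765 − (-6.4189) = -0.8576; [Mg²⁺] = 10^(-0.8576) ≈ 0.14 M.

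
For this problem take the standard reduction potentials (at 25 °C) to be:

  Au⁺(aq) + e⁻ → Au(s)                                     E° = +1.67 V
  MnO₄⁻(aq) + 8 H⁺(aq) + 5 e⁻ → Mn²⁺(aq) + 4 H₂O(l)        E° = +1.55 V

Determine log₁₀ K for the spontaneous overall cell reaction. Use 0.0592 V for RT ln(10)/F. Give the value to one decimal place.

Cathode: Au⁺/Au; anode: MnO₄⁻/Mn²⁺. E°cell = +0.12 V, n = 5.
log K = nE°cell / 0.0592 = (5)(+0.12) / 0.0592 = 10.1.

10.1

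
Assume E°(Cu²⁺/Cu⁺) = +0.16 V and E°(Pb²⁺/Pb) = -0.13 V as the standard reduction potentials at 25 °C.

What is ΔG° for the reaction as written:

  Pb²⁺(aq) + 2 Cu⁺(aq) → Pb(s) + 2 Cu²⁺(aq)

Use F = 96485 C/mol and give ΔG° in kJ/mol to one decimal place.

+56.0 kJ/mol

As written, Pb²⁺/Pb is reduced (cathode) and Cu²⁺/Cu⁺ is oxidised (anode), so E°cell = (-0.13) − (+0.16) = -0.29 V.
Balancing electrons gives n = 2.
ΔG° = −nFE° = −(2)(96485)(-0.29) = 55,961 J = +56.0 kJ/mol.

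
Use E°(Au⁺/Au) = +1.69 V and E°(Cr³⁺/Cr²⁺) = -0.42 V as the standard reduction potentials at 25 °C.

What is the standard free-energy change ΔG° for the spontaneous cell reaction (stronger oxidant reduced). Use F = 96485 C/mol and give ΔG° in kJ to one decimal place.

Au⁺/Au (E° = +1.69 V) is the cathode; Cr³⁺/Cr²⁺ (E° = -0.42 V) is the anode, so E°cell = +2.11 V.
Balancing electrons gives n = 1 (lcm of 1 and 1).
ΔG° = −nFE° = −(1)(96485)(+2.11) = -203,583 J = -203.6 kJ.

-203.6 kJ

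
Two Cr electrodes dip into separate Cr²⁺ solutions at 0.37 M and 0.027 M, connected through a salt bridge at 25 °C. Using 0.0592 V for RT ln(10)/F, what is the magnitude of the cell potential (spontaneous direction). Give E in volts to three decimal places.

For a concentration cell E°cell = 0. The 0.37 M side is the cathode (reduction is favoured where [Cr²⁺] is higher).
With n = 2, E = −(0.0592/2) log([Cr²⁺]ₐₙ/[Cr²⁺]꜀ₐₜ) = −(0.0592/2) log(0.027/0.37) = −(0.0592/2)(-1.137) = +0.034 V.

+0.034 V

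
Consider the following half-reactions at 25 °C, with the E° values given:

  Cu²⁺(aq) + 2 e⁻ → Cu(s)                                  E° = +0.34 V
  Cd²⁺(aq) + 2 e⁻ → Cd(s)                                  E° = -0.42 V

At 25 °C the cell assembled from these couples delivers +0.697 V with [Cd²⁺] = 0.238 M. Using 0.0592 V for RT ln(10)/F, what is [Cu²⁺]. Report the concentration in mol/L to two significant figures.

Cu²⁺/Cu is the cathode, Cd²⁺/Cd the anode: E°cell = +0.76 V, n = 2.
Overall reaction: Cu²⁺(aq) + Cd(s) → Cu(s) + Cd²⁺(aq); Q = [Cd²⁺]^1/[Cu²⁺]^1.
From E = E° − (0.0592/n) log Q: log Q = (E° − E)·n/0.0592 = (+0.76 − (+0.697))·2/0.0592 = 2.1284.
So 1·log[Cu²⁺] = 1·log(0.238) − log Q = -0.6234 − (2.1284) = -2.7518; [Cu²⁺] = 10^(-2.7518) ≈ 0.0018 M.

0.0018 M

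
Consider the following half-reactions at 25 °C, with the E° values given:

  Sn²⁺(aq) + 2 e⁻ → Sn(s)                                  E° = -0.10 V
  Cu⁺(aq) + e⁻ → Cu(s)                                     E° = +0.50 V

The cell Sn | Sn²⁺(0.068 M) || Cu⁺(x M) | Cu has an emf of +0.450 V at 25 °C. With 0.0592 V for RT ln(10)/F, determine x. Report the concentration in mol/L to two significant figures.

Cu⁺/Cu is the cathode, Sn²⁺/Sn the anode: E°cell = +0.60 V, n = 2.
Overall reaction: 2 Cu⁺(aq) + Sn(s) → 2 Cu(s) + Sn²⁺(aq); Q = [Sn²⁺]^1/[Cu⁺]^2.
From E = E° − (0.0592/n) log Q: log Q = (E° − E)·n/0.0592 = (+0.60 − (+0.450))·2/0.0592 = 5.0676.
So 2·log[Cu⁺] = 1·log(0.068) − log Q = -1.1675 − (5.0676) = -6.2351; log[Cu⁺] = -6.2351 / 2 = -3.1176; [Cu⁺] = 10^(-3.1176) ≈ 0.00076 M.

0.00076 M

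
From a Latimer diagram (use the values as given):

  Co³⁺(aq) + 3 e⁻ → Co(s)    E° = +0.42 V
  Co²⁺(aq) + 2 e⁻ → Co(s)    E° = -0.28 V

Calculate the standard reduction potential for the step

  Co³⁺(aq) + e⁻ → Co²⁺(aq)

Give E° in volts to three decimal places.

Sequential free energies add, so n₃E°₃ = n₁E°₁ + n₂E°₂.
With n₃ = 3, and the known step contributing 2×(-0.28) V, the unknown satisfies 1·E° = 3×(+0.42) − 2×(-0.28) = +1.820.
E° = +1.820 / 1 = +1.820 V.

+1.820 V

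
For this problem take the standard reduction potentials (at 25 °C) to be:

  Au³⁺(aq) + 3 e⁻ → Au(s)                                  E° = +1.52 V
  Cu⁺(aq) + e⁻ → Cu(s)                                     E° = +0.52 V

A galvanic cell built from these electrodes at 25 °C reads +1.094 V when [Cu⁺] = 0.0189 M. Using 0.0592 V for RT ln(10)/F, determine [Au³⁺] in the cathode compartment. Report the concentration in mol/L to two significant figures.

Au³⁺/Au is the cathode, Cu⁺/Cu the anode: E°cell = +1.00 V, n = 3.
Overall reaction: Au³⁺(aq) + 3 Cu(s) → Au(s) + 3 Cu⁺(aq); Q = [Cu⁺]^3/[Au³⁺]^1.
From E = E° − (0.0592/n) log Q: log Q = (E° − E)·n/0.0592 = (+1.00 − (+1.094))·3/0.0592 = -4.7635.
So 1·log[Au³⁺] = 3·log(0.0189) − log Q = -5.1706 − (-4.7635) = -0.4071; [Au³⁺] = 10^(-0.4071) ≈ 0.39 M.

0.39 M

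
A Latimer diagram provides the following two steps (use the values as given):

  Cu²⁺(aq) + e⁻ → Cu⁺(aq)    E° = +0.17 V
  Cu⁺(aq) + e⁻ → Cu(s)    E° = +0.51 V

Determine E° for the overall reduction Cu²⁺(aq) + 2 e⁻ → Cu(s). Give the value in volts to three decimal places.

Since ΔG° = −nFE° is additive over sequential reductions, n₃E°₃ = n₁E°₁ + n₂E°₂.
E°₃ = (1×+0.17 + 1×+0.51) / 2 = (+0.680) / 2 = +0.340 V.

+0.340 V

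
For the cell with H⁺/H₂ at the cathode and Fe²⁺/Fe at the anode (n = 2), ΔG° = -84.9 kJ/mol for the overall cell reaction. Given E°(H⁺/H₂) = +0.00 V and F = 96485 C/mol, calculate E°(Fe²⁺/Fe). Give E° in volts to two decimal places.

E°cell = −ΔG°/(nF) = −(-84.9×10³)/((2)(96485)) = +0.440 V.
Since H⁺/H₂ is the cathode and Fe²⁺/Fe the anode, E°cell = E°(H⁺/H₂) − E°(Fe²⁺/Fe).
So E°(Fe²⁺/Fe) = E°(H⁺/H₂) − E°cell = (+0.00) − (+0.440) = -0.44 V.

-0.44 V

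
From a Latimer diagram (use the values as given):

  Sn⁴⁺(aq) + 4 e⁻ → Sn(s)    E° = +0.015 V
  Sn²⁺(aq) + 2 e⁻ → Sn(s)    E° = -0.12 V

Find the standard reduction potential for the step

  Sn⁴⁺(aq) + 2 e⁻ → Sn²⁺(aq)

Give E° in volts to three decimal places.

Sequential free energies add, so n₃E°₃ = n₁E°₁ + n₂E°₂.
With n₃ = 4, and the known step contributing 2×(-0.12) V, the unknown satisfies 2·E° = 4×(+0.015) − 2×(-0.12) = +0.300.
E° = +0.300 / 2 = +0.150 V.

+0.150 V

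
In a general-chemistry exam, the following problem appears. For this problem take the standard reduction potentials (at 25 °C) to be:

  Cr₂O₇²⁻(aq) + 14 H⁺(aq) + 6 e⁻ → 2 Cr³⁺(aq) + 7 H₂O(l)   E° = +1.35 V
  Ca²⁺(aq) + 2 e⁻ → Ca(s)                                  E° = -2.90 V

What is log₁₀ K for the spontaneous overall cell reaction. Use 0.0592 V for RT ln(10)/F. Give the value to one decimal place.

Cathode: Cr₂O₇²⁻/Cr³⁺; anode: Ca²⁺/Ca. E°cell = +4.25 V, n = 6.
log K = nE°cell / 0.0592 = (6)(+4.25) / 0.0592 = 430.7.

430.7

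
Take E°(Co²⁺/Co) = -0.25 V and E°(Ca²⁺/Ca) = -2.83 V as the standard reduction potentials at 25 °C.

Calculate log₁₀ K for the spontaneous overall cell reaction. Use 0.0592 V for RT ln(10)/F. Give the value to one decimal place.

Cathode: Co²⁺/Co; anode: Ca²⁺/Ca. E°cell = +2.58 V, n = 2.
log K = nE°cell / 0.0592 = (2)(+2.58) / 0.0592 = 87.2.

87.2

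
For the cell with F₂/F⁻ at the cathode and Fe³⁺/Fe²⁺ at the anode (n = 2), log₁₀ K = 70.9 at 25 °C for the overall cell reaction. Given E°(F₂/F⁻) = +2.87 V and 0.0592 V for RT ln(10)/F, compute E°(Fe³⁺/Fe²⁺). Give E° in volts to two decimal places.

+0.77 V

E°cell = (0.0592/n)·log K = (0.0592/2)(70.9) = +2.099 V.
Since F₂/F⁻ is the cathode and Fe³⁺/Fe²⁺ the anode, E°cell = E°(F₂/F⁻) − E°(Fe³⁺/Fe²⁺).
So E°(Fe³⁺/Fe²⁺) = E°(F₂/F⁻) − E°cell = (+2.87) − (+2.099) = +0.77 V.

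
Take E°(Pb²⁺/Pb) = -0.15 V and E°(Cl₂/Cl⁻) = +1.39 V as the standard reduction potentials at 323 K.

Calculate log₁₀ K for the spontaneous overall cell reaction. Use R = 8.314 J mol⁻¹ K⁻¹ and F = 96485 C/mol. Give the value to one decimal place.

48.1

Cathode: Cl₂/Cl⁻; anode: Pb²⁺/Pb. E°cell = (+1.39) − (-0.15) = +1.54 V, with n = 2.
ΔG° = −nFE° = −RT ln K, so ln K = nFE°/(RT) = (2)(96485)(+1.54) / ((8.314)(323)) = 110.662.
log₁₀ K = 110.662 / ln 10 = 48.1.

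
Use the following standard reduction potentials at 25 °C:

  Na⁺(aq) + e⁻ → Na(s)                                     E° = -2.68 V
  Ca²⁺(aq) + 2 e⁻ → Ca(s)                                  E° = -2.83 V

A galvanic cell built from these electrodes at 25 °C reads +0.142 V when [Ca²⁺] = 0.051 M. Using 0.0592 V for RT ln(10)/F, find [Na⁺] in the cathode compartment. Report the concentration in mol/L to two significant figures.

0.17 M

Na⁺/Na is the cathode, Ca²⁺/Ca the anode: E°cell = +0.15 V, n = 2.
Overall reaction: 2 Na⁺(aq) + Ca(s) → 2 Na(s) + Ca²⁺(aq); Q = [Ca²⁺]^1/[Na⁺]^2.
From E = E° − (0.0592/n) log Q: log Q = (E° − E)·n/0.0592 = (+0.15 − (+0.142))·2/0.0592 = 0.2703.
So 2·log[Na⁺] = 1·log(0.051) − log Q = -1.2924 − (0.2703) = -1.5627; log[Na⁺] = -1.5627 / 2 = -0.7813; [Na⁺] = 10^(-0.7813) ≈ 0.17 M.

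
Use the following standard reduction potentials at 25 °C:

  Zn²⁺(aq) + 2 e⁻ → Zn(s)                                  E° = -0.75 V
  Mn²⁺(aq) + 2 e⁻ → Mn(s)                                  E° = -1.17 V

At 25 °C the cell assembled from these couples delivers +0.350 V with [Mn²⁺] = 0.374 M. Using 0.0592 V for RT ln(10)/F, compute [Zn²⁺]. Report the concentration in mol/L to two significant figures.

0.0016 M

Zn²⁺/Zn is the cathode, Mn²⁺/Mn the anode: E°cell = +0.42 V, n = 2.
Overall reaction: Zn²⁺(aq) + Mn(s) → Zn(s) + Mn²⁺(aq); Q = [Mn²⁺]^1/[Zn²⁺]^1.
From E = E° − (0.0592/n) log Q: log Q = (E° − E)·n/0.0592 = (+0.42 − (+0.350))·2/0.0592 = 2.3649.
So 1·log[Zn²⁺] = 1·log(0.374) − log Q = -0.4271 − (2.3649) = -2.7920; [Zn²⁺] = 10^(-2.7920) ≈ 0.0016 M.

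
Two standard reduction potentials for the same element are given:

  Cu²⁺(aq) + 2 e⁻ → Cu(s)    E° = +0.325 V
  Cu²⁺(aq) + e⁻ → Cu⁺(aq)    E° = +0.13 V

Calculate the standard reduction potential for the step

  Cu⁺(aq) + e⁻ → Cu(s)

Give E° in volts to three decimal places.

Sequential free energies add, so n₃E°₃ = n₁E°₁ + n₂E°₂.
With n₃ = 2, and the known step contributing 1×(+0.13) V, the unknown satisfies 1·E° = 2×(+0.325) − 1×(+0.13) = +0.520.
E° = +0.520 / 1 = +0.520 V.

+0.520 V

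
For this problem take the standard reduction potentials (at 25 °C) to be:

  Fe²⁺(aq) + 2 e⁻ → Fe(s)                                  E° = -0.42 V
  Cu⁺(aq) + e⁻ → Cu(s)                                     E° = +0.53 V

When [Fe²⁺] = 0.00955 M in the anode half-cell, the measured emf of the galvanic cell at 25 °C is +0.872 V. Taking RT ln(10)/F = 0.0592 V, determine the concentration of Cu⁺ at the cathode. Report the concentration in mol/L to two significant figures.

0.0047 M

Cu⁺/Cu is the cathode, Fe²⁺/Fe the anode: E°cell = +0.95 V, n = 2.
Overall reaction: 2 Cu⁺(aq) + Fe(s) → 2 Cu(s) + Fe²⁺(aq); Q = [Fe²⁺]^1/[Cu⁺]^2.
From E = E° − (0.0592/n) log Q: log Q = (E° − E)·n/0.0592 = (+0.95 − (+0.872))·2/0.0592 = 2.6351.
So 2·log[Cu⁺] = 1·log(0.00955) − log Q = -2.0200 − (2.6351) = -4.6551; log[Cu⁺] = -4.6551 / 2 = -2.3276; [Cu⁺] = 10^(-2.3276) ≈ 0.0047 M.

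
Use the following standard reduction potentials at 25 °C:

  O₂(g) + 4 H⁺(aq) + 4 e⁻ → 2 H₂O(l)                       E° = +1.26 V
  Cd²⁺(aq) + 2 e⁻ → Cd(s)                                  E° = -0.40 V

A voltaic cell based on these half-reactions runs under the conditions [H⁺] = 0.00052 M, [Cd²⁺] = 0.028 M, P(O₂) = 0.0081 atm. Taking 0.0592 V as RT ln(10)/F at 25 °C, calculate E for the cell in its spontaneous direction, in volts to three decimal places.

O₂/H₂O is the cathode (higher E°), Cd²⁺/Cd the anode: E°cell = +1.26 − (-0.40) = +1.66 V, n = 4.
Overall: O₂(g) + 4 H⁺(aq) + 2 Cd(s) → 2 H₂O(l) + 2 Cd²⁺(aq)
Q = [Cd²⁺]^2 / (P(O₂)·[H⁺]^4); log Q = 12.122.
E = E° − (0.0592/n) log Q = +1.66 − (0.0592/4)(12.122) = +1.481 V.

+1.481 V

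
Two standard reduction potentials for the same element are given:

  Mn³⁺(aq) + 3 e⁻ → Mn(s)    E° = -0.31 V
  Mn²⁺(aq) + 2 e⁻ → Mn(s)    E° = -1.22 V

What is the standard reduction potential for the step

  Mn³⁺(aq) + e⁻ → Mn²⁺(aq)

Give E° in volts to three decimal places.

+1.510 V

Sequential free energies add, so n₃E°₃ = n₁E°₁ + n₂E°₂.
With n₃ = 3, and the known step contributing 2×(-1.22) V, the unknown satisfies 1·E° = 3×(-0.31) − 2×(-1.22) = +1.510.
E° = +1.510 / 1 = +1.510 V.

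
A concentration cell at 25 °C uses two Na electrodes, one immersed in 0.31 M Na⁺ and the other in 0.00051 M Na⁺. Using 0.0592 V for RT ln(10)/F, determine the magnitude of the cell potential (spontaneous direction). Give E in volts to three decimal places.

+0.165 V

For a concentration cell E°cell = 0. The 0.31 M side is the cathode (reduction is favoured where [Na⁺] is higher).
With n = 1, E = −(0.0592/1) log([Na⁺]ₐₙ/[Na⁺]꜀ₐₜ) = −(0.0592/1) log(0.00051/0.31) = −(0.0592/1)(-2.784) = +0.165 V.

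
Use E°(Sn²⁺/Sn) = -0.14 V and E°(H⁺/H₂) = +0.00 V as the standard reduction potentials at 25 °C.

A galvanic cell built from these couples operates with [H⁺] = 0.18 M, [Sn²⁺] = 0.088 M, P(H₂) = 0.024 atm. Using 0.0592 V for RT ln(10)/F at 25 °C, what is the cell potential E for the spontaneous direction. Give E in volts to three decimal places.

H⁺/H₂ is the cathode (higher E°), Sn²⁺/Sn the anode: E°cell = +0.00 − (-0.14) = +0.14 V, n = 2.
Overall: 2 H⁺(aq) + Sn(s) → H₂(g) + Sn²⁺(aq)
Q = P(H₂)·[Sn²⁺] / ([H⁺]^2); log Q = -1.186.
E = E° − (0.0592/n) log Q = +0.14 − (0.0592/2)(-1.186) = +0.175 V.

+0.175 V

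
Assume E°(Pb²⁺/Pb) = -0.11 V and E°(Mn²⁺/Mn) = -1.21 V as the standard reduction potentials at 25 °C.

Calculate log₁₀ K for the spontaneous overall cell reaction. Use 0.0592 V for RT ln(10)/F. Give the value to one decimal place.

Cathode: Pb²⁺/Pb; anode: Mn²⁺/Mn. E°cell = +1.10 V, n = 2.
log K = nE°cell / 0.0592 = (2)(+1.10) / 0.0592 = 37.2.

37.2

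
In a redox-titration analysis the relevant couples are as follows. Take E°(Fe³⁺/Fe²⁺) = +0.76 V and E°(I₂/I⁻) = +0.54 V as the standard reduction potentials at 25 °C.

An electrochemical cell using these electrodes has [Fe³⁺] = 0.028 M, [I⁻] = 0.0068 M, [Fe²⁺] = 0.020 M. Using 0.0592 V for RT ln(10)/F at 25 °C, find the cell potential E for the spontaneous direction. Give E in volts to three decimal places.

Fe³⁺/Fe²⁺ is the cathode (higher E°), I₂/I⁻ the anode: E°cell = +0.76 − (+0.54) = +0.22 V, n = 2.
Overall: 2 Fe³⁺(aq) + 2 I⁻(aq) → 2 Fe²⁺(aq) + I₂(s)
Q = [Fe²⁺]^2 / ([Fe³⁺]^2·[I⁻]^2); log Q = 4.043.
E = E° − (0.0592/n) log Q = +0.22 − (0.0592/2)(4.043) = +0.100 V.

+0.100 V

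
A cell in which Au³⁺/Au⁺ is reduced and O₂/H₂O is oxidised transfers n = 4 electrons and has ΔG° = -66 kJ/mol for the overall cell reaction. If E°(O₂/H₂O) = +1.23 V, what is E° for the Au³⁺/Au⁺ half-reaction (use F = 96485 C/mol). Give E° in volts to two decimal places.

+1.40 V

E°cell = −ΔG°/(nF) = −(-66×10³)/((4)(96485)) = +0.171 V.
Since Au³⁺/Au⁺ is the cathode and O₂/H₂O the anode, E°cell = E°(Au³⁺/Au⁺) − E°(O₂/H₂O).
So E°(Au³⁺/Au⁺) = E°cell + E°(O₂/H₂O) = +0.171 + (+1.23) = +1.40 V.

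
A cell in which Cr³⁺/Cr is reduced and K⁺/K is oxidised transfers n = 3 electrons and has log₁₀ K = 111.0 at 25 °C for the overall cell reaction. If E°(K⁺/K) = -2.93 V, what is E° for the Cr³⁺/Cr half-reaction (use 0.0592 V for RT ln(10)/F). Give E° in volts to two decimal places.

E°cell = (0.0592/n)·log K = (0.0592/3)(111.0) = +2.190 V.
Since Cr³⁺/Cr is the cathode and K⁺/K the anode, E°cell = E°(Cr³⁺/Cr) − E°(K⁺/K).
So E°(Cr³⁺/Cr) = E°cell + E°(K⁺/K) = +2.190 + (-2.93) = -0.74 V.

-0.74 V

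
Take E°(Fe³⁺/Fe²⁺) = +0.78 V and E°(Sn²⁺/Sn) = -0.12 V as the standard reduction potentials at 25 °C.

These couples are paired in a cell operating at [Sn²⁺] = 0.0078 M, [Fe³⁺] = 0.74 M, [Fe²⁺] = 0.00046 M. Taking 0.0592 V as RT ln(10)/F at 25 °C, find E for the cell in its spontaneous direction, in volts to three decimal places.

+1.152 V

Fe³⁺/Fe²⁺ is the cathode (higher E°), Sn²⁺/Sn the anode: E°cell = +0.78 − (-0.12) = +0.90 V, n = 2.
Overall: 2 Fe³⁺(aq) + Sn(s) → 2 Fe²⁺(aq) + Sn²⁺(aq)
Q = [Fe²⁺]^2·[Sn²⁺] / ([Fe³⁺]^2); log Q = -8.521.
E = E° − (0.0592/n) log Q = +0.90 − (0.0592/2)(-8.521) = +1.152 V.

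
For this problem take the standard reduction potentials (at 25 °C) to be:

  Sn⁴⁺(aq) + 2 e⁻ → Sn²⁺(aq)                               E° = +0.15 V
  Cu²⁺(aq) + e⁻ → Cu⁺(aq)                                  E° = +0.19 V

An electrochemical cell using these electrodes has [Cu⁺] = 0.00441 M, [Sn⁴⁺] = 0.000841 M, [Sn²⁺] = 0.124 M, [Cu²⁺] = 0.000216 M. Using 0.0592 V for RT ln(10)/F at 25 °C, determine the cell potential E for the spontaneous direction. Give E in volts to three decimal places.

+0.027 V

Cu²⁺/Cu⁺ is the cathode (higher E°), Sn⁴⁺/Sn²⁺ the anode: E°cell = +0.19 − (+0.15) = +0.04 V, n = 2.
Overall: 2 Cu²⁺(aq) + Sn²⁺(aq) → 2 Cu⁺(aq) + Sn⁴⁺(aq)
Q = [Cu⁺]^2·[Sn⁴⁺] / ([Cu²⁺]^2·[Sn²⁺]); log Q = 0.451.
E = E° − (0.0592/n) log Q = +0.04 − (0.0592/2)(0.451) = +0.027 V.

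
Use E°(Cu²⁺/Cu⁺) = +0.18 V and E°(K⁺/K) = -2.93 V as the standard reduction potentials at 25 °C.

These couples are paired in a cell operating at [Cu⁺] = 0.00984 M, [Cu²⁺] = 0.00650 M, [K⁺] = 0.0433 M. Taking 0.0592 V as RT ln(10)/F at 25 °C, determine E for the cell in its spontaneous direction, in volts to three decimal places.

+3.180 V

Cu²⁺/Cu⁺ is the cathode (higher E°), K⁺/K the anode: E°cell = +0.18 − (-2.93) = +3.11 V, n = 1.
Overall: Cu²⁺(aq) + K(s) → Cu⁺(aq) + K⁺(aq)
Q = [Cu⁺]·[K⁺] / ([Cu²⁺]); log Q = -1.183.
E = E° − (0.0592/n) log Q = +3.11 − (0.0592/1)(-1.183) = +3.180 V.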